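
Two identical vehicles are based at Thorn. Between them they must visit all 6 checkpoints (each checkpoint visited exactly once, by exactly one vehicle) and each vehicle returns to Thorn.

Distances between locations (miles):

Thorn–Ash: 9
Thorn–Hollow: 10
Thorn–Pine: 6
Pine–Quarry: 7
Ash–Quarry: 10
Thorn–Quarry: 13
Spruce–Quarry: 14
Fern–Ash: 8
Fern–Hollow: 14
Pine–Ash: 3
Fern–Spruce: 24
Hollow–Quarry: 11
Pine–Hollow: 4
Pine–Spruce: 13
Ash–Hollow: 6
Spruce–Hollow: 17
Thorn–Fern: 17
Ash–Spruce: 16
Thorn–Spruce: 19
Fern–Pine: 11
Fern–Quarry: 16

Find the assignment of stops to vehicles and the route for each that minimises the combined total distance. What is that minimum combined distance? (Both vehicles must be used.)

Minimum combined distance: 85 miles.

Try each way of splitting the stops between the two vehicles (each non-empty) and, for each split, find the best tour for each vehicle:
  {Fern} + {Pine, Ash, Spruce, Hollow, Quarry}: 34 + 59 = 93
  {Pine} + {Fern, Ash, Spruce, Hollow, Quarry}: 12 + 73 = 85
  {Fern, Pine} + {Ash, Spruce, Hollow, Quarry}: 34 + 59 = 93
  {Ash} + {Fern, Pine, Spruce, Hollow, Quarry}: 18 + 73 = 91
  {Fern, Ash} + {Pine, Spruce, Hollow, Quarry}: 34 + 54 = 88
  {Pine, Ash} + {Fern, Spruce, Hollow, Quarry}: 18 + 73 = 91
  … (31 splits in total)
Best: vehicle 1 Thorn → Pine → Thorn = 12; vehicle 2 Thorn → Spruce → Quarry → Fern → Ash → Hollow → Thorn = 73; combined 85.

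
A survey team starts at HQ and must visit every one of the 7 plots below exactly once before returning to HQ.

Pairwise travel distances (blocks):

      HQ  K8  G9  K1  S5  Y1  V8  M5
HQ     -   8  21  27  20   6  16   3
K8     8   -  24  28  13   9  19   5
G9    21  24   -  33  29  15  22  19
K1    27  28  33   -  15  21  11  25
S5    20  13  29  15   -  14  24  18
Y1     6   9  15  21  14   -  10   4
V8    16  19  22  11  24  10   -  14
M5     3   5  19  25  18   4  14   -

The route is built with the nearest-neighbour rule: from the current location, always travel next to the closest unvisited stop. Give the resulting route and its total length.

From HQ: distances to unvisited — M5=3, Y1=6, K8=8, V8=16, S5=20, G9=21, K1=27. Nearest is M5 (3).
From M5: distances to unvisited — Y1=4, K8=5, V8=14, S5=18, G9=19, K1=25. Nearest is Y1 (4).
From Y1: distances to unvisited — K8=9, V8=10, S5=14, G9=15, K1=21. Nearest is K8 (9).
From K8: distances to unvisited — S5=13, V8=19, G9=24, K1=28. Nearest is S5 (13).
From S5: distances to unvisited — K1=15, V8=24, G9=29. Nearest is K1 (15).
From K1: distances to unvisited — V8=11, G9=33. Nearest is V8 (11).
From V8: distances to unvisited — G9=22. Nearest is G9 (22).
Return G9→HQ: 21.
Total = 3 + 4 + 9 + 13 + 15 + 11 + 22 + 21 = 98.

98 blocks along HQ → M5 → Y1 → K8 → S5 → K1 → V8 → G9 → HQ.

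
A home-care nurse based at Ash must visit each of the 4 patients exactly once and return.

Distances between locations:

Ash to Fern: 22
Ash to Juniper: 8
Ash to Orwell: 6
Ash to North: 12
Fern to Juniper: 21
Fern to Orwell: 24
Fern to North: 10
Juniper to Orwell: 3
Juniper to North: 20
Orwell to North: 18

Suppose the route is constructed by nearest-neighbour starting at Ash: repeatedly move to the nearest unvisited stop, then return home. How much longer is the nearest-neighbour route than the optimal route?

9 longer than the optimal tour.

Ash: Orwell=6, Juniper=8, North=12, Fern=22 ⇒ Orwell
Orwell: Juniper=3, North=18, Fern=24 ⇒ Juniper
Juniper: North=20, Fern=21 ⇒ North
North: Fern=10 ⇒ Fern
NN route Ash → Orwell → Juniper → North → Fern → Ash costs 61.
Optimal: Ash → Orwell → Juniper → Fern → North → Ash costs 52 (by enumerating all 12 distinct tours).
Excess = 61 − 52 = 9.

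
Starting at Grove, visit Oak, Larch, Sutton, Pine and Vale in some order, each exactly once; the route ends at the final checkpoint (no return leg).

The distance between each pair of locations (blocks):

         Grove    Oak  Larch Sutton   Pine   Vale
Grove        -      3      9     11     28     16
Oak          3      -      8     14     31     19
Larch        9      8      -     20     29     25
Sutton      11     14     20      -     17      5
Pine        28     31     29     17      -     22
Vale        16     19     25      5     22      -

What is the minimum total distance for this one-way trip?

There are 5! = 120 possible orderings.
Grove - Oak - Larch - Sutton - Pine - Vale: 3+8+20+17+22 = 70
Grove - Oak - Larch - Sutton - Vale - Pine: 3+8+20+5+22 = 58
Grove - Oak - Larch - Pine - Sutton - Vale: 3+8+29+17+5 = 62
Grove - Oak - Larch - Pine - Vale - Sutton: 3+8+29+22+5 = 67
Grove - Oak - Larch - Vale - Sutton - Pine: 3+8+25+5+17 = 58
Grove - Oak - Larch - Vale - Pine - Sutton: 3+8+25+22+17 = 75
Grove - Oak - Sutton - Larch - Pine - Vale: 3+14+20+29+22 = 88
Grove - Oak - Sutton - Larch - Vale - Pine: 3+14+20+25+22 = 84
Grove - Oak - Sutton - Pine - Larch - Vale: 3+14+17+29+25 = 88
Grove - Oak - Sutton - Pine - Vale - Larch: 3+14+17+22+25 = 81
Grove - Oak - Sutton - Vale - Larch - Pine: 3+14+5+25+29 = 76
Grove - Oak - Sutton - Vale - Pine - Larch: 3+14+5+22+29 = 73
Grove - Oak - Pine - Larch - Sutton - Vale: 3+31+29+20+5 = 88
Grove - Oak - Pine - Larch - Vale - Sutton: 3+31+29+25+5 = 93
… (106 more)
The minimum is 58.
One shortest path: Grove → Oak → Larch → Sutton → Vale → Pine.

Shortest open route: 58 blocks.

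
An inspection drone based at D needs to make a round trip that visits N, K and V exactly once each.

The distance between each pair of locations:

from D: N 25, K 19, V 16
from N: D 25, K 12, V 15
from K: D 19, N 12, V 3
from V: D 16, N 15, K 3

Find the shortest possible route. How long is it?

There are 3 distinct closed tours to check (reversals are equivalent).
D-N-K-V-D: 25+12+3+16 = 56
D-N-V-K-D: 25+15+3+19 = 62
D-K-N-V-D: 19+12+15+16 = 62
The minimum is 56.
One optimal route: D → N → K → V → D (or its reverse).

56 — the shortest possible round trip.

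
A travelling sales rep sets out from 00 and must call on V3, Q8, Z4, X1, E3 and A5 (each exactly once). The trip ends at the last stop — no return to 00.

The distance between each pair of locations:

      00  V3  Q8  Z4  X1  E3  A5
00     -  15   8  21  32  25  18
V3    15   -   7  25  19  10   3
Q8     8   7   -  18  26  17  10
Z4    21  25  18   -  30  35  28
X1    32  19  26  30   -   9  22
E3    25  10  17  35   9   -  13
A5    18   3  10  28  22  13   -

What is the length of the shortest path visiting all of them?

There are 6! = 720 possible orderings.
00 - V3 - Q8 - Z4 - X1 - E3 - A5: 15+7+18+30+9+13 = 92
00 - V3 - Q8 - Z4 - X1 - A5 - E3: 15+7+18+30+22+13 = 105
00 - V3 - Q8 - Z4 - E3 - X1 - A5: 15+7+18+35+9+22 = 106
00 - V3 - Q8 - Z4 - E3 - A5 - X1: 15+7+18+35+13+22 = 110
00 - V3 - Q8 - Z4 - A5 - X1 - E3: 15+7+18+28+22+9 = 99
00 - V3 - Q8 - Z4 - A5 - E3 - X1: 15+7+18+28+13+9 = 90
00 - V3 - Q8 - X1 - Z4 - E3 - A5: 15+7+26+30+35+13 = 126
00 - V3 - Q8 - X1 - Z4 - A5 - E3: 15+7+26+30+28+13 = 119
… (712 more)
00 - Q8 - V3 - A5 - E3 - X1 - Z4: 8+7+3+13+9+30 = 70  ← best
The minimum is 70.
One shortest path: 00 → Q8 → V3 → A5 → E3 → X1 → Z4.

70 — the minimum one-way total.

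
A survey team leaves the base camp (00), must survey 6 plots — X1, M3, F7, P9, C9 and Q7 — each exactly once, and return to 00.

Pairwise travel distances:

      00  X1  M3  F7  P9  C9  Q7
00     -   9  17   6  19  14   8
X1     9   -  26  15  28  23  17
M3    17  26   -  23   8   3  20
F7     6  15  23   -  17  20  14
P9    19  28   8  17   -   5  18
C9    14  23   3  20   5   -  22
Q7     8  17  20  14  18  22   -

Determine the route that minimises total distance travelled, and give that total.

Shortest round trip = 77.

With 6 stops there are 6!/2 = 360 distinct round trips (a route and its reverse cost the same).
00-X1-M3-F7-P9-C9-Q7-00: 9+26+23+17+5+22+8 = 110
00-X1-M3-F7-P9-Q7-C9-00: 9+26+23+17+18+22+14 = 129
00-X1-M3-F7-C9-P9-Q7-00: 9+26+23+20+5+18+8 = 109
00-X1-M3-F7-C9-Q7-P9-00: 9+26+23+20+22+18+19 = 137
00-X1-M3-F7-Q7-P9-C9-00: 9+26+23+14+18+5+14 = 109
00-X1-M3-F7-Q7-C9-P9-00: 9+26+23+14+22+5+19 = 118
00-X1-M3-P9-F7-C9-Q7-00: 9+26+8+17+20+22+8 = 110
00-X1-M3-P9-F7-Q7-C9-00: 9+26+8+17+14+22+14 = 110
… (352 more)
00-X1-F7-P9-C9-M3-Q7-00: 9+15+17+5+3+20+8 = 77  ← best
The minimum is 77.
One optimal route: 00 → X1 → F7 → P9 → C9 → M3 → Q7 → 00 (or its reverse).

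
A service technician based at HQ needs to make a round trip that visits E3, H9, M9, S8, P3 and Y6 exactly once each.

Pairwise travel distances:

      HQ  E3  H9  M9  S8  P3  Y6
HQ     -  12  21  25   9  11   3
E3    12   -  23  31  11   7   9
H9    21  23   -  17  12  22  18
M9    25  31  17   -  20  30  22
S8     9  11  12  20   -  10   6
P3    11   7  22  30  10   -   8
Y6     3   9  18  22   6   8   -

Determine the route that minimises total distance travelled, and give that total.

83 — the shortest possible round trip.

HQ→E3→H9→M9→S8→P3→Y6→HQ: 12+23+17+20+10+8+3 = 93
HQ→E3→H9→M9→S8→Y6→P3→HQ: 12+23+17+20+6+8+11 = 97
HQ→E3→H9→M9→P3→S8→Y6→HQ: 12+23+17+30+10+6+3 = 101
HQ→E3→H9→M9→P3→Y6→S8→HQ: 12+23+17+30+8+6+9 = 105
HQ→E3→H9→M9→Y6→S8→P3→HQ: 12+23+17+22+6+10+11 = 101
HQ→E3→H9→M9→Y6→P3→S8→HQ: 12+23+17+22+8+10+9 = 101
HQ→E3→H9→S8→M9→P3→Y6→HQ: 12+23+12+20+30+8+3 = 108
HQ→E3→H9→S8→M9→Y6→P3→HQ: 12+23+12+20+22+8+11 = 108
… (352 more)
HQ→E3→P3→S8→H9→M9→Y6→HQ: 12+7+10+12+17+22+3 = 83  ← best
The minimum is 83.
One optimal route: HQ → E3 → P3 → S8 → H9 → M9 → Y6 → HQ (or its reverse).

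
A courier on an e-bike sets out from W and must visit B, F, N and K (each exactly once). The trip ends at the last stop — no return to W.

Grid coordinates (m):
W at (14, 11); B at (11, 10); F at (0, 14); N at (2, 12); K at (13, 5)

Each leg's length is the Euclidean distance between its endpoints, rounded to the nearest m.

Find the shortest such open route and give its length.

Minimum one-way distance = 23 m.

There are 4! = 24 possible orderings.
W → B → F → N → K: 3+12+3+13 = 31
W → B → F → K → N: 3+12+16+13 = 44
W → B → N → F → K: 3+9+3+16 = 31
W → B → N → K → F: 3+9+13+16 = 41
W → B → K → F → N: 3+5+16+3 = 27
W → B → K → N → F: 3+5+13+3 = 24
W → F → B → N → K: 14+12+9+13 = 48
W → F → B → K → N: 14+12+5+13 = 44
W → F → N → B → K: 14+3+9+5 = 31
W → F → N → K → B: 14+3+13+5 = 35
W → F → K → B → N: 14+16+5+9 = 44
W → F → K → N → B: 14+16+13+9 = 52
W → N → B → F → K: 12+9+12+16 = 49
W → N → B → K → F: 12+9+5+16 = 42
… (10 more)
W → K → B → N → F: 6+5+9+3 = 23  ← best
The minimum is 23.
One shortest path: W → K → B → N → F.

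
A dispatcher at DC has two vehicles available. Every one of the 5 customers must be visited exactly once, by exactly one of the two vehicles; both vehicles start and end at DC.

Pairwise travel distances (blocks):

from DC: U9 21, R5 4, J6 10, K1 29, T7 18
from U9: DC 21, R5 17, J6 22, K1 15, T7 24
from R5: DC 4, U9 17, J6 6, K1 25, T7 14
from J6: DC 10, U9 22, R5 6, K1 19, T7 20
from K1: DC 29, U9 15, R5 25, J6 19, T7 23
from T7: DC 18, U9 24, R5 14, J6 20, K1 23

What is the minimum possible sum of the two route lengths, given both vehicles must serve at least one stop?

Check every non-empty split of the stops between the two vehicles; for each half take its own optimal tour:
  {U9} + {R5, J6, K1, T7}: 42 + 70 = 112
  {R5} + {U9, J6, K1, T7}: 8 + 86 = 94
  {U9, R5} + {J6, K1, T7}: 42 + 70 = 112
  {J6} + {U9, R5, K1, T7}: 20 + 77 = 97
  {U9, J6} + {R5, K1, T7}: 53 + 70 = 123
  {R5, J6} + {U9, K1, T7}: 20 + 77 = 97
  … (15 splits in total)
Best: vehicle 1 DC → R5 → DC = 8; vehicle 2 DC → J6 → K1 → U9 → T7 → DC = 86; combined 94.

Minimum combined distance: 94 blocks.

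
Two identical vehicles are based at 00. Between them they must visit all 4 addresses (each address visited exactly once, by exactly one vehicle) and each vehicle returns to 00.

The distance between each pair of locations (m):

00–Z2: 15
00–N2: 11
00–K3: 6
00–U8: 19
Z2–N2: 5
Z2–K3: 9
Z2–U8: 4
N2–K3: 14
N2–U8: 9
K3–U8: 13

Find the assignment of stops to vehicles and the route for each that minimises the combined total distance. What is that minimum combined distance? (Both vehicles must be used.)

There are 2^3 − 1 = 7 ways to divide the 4 stops into two non-empty groups. For each, the best each vehicle can do is its own shortest tour through its group:
  {Z2} + {N2, K3, U8}: 30 + 39 = 69
  {N2} + {Z2, K3, U8}: 22 + 38 = 60
  {Z2, N2} + {K3, U8}: 31 + 38 = 69
  {K3} + {Z2, N2, U8}: 12 + 39 = 51
  {Z2, K3} + {N2, U8}: 30 + 39 = 69
  {N2, K3} + {Z2, U8}: 31 + 38 = 69
  … (7 splits in total)
Best: vehicle 1 00 → K3 → 00 = 12; vehicle 2 00 → Z2 → U8 → N2 → 00 = 39; combined 51.

Minimum combined distance: 51 m.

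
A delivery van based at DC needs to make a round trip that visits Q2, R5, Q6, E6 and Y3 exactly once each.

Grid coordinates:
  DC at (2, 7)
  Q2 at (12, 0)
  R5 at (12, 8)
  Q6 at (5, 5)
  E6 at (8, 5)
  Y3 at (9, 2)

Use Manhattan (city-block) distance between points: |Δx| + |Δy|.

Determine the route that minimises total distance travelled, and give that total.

Shortest round trip = 36.

There are 60 distinct closed tours to check (reversals are equivalent).
DC-Q2-R5-Q6-E6-Y3-DC: 17+8+10+3+4+12 = 54
DC-Q2-R5-Q6-Y3-E6-DC: 17+8+10+7+4+8 = 54
DC-Q2-R5-E6-Q6-Y3-DC: 17+8+7+3+7+12 = 54
DC-Q2-R5-E6-Y3-Q6-DC: 17+8+7+4+7+5 = 48
DC-Q2-R5-Y3-Q6-E6-DC: 17+8+9+7+3+8 = 52
DC-Q2-R5-Y3-E6-Q6-DC: 17+8+9+4+3+5 = 46
DC-Q2-Q6-R5-E6-Y3-DC: 17+12+10+7+4+12 = 62
DC-Q2-Q6-R5-Y3-E6-DC: 17+12+10+9+4+8 = 60
DC-Q2-Q6-E6-R5-Y3-DC: 17+12+3+7+9+12 = 60
DC-Q2-Q6-E6-Y3-R5-DC: 17+12+3+4+9+11 = 56
DC-Q2-Q6-Y3-R5-E6-DC: 17+12+7+9+7+8 = 60
DC-Q2-Q6-Y3-E6-R5-DC: 17+12+7+4+7+11 = 58
DC-Q2-E6-R5-Q6-Y3-DC: 17+9+7+10+7+12 = 62
DC-Q2-E6-R5-Y3-Q6-DC: 17+9+7+9+7+5 = 54
… (46 more)
DC-R5-Q2-Y3-E6-Q6-DC: 11+8+5+4+3+5 = 36  ← best
The minimum is 36.
One optimal route: DC → R5 → Q2 → Y3 → E6 → Q6 → DC (or its reverse).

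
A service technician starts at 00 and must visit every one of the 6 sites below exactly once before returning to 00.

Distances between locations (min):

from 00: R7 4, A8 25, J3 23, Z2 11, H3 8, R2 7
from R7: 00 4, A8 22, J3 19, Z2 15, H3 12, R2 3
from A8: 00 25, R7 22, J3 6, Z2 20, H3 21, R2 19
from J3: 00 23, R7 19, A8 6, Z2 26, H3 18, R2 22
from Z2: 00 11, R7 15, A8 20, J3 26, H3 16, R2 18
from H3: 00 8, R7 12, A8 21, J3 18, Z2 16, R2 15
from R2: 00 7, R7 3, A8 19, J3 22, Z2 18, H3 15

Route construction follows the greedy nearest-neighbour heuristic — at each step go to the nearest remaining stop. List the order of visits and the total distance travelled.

At 00 the remaining stops are R7 4, R2 7, H3 8, Z2 11, J3 23, A8 25; go to R7.
At R7 the remaining stops are R2 3, H3 12, Z2 15, J3 19, A8 22; go to R2.
At R2 the remaining stops are H3 15, Z2 18, A8 19, J3 22; go to H3.
At H3 the remaining stops are Z2 16, J3 18, A8 21; go to Z2.
At Z2 the remaining stops are A8 20, J3 26; go to A8.
At A8 the remaining stops are J3 6; go to J3.
Return J3→00: 23.
Total = 4 + 3 + 15 + 16 + 20 + 6 + 23 = 87.

Nearest-neighbour total = 87 min; route 00 → R7 → R2 → H3 → Z2 → A8 → J3 → 00.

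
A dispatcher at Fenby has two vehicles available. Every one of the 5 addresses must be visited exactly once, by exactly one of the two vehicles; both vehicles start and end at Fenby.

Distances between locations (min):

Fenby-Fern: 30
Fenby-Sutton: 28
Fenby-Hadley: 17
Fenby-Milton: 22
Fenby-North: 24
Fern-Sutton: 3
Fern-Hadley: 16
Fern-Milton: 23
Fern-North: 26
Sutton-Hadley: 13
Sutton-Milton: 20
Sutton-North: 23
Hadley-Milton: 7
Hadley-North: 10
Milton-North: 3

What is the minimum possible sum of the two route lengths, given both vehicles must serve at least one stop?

Try each way of splitting the stops between the two vehicles (each non-empty) and, for each split, find the best tour for each vehicle:
  {Fern} + {Sutton, Hadley, Milton, North}: 60 + 75 = 135
  {Sutton} + {Fern, Hadley, Milton, North}: 56 + 80 = 136
  {Fern, Sutton} + {Hadley, Milton, North}: 61 + 51 = 112
  {Hadley} + {Fern, Sutton, Milton, North}: 34 + 80 = 114
  {Fern, Hadley} + {Sutton, Milton, North}: 63 + 75 = 138
  {Sutton, Hadley} + {Fern, Milton, North}: 58 + 80 = 138
  … (15 splits in total)
Best: vehicle 1 Fenby → Fern → Sutton → Fenby = 61; vehicle 2 Fenby → Hadley → Milton → North → Fenby = 51; combined 112.

Minimum combined distance: 112 min.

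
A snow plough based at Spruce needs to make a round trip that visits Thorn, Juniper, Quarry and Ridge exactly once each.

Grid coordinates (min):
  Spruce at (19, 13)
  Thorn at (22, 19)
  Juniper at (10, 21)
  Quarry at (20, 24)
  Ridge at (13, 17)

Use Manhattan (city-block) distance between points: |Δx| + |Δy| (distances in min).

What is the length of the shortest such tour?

There are 12 distinct closed tours to check (reversals are equivalent).
Spruce - Thorn - Juniper - Quarry - Ridge - Spruce: 9+14+13+14+10 = 60
Spruce - Thorn - Juniper - Ridge - Quarry - Spruce: 9+14+7+14+12 = 56
Spruce - Thorn - Quarry - Juniper - Ridge - Spruce: 9+7+13+7+10 = 46
Spruce - Thorn - Quarry - Ridge - Juniper - Spruce: 9+7+14+7+17 = 54
Spruce - Thorn - Ridge - Juniper - Quarry - Spruce: 9+11+7+13+12 = 52
Spruce - Thorn - Ridge - Quarry - Juniper - Spruce: 9+11+14+13+17 = 64
Spruce - Juniper - Thorn - Quarry - Ridge - Spruce: 17+14+7+14+10 = 62
Spruce - Juniper - Thorn - Ridge - Quarry - Spruce: 17+14+11+14+12 = 68
Spruce - Juniper - Quarry - Thorn - Ridge - Spruce: 17+13+7+11+10 = 58
Spruce - Juniper - Ridge - Thorn - Quarry - Spruce: 17+7+11+7+12 = 54
Spruce - Quarry - Thorn - Juniper - Ridge - Spruce: 12+7+14+7+10 = 50
Spruce - Quarry - Juniper - Thorn - Ridge - Spruce: 12+13+14+11+10 = 60
The minimum is 46.
One optimal route: Spruce → Thorn → Quarry → Juniper → Ridge → Spruce (or its reverse).

Minimum total distance: 46 min.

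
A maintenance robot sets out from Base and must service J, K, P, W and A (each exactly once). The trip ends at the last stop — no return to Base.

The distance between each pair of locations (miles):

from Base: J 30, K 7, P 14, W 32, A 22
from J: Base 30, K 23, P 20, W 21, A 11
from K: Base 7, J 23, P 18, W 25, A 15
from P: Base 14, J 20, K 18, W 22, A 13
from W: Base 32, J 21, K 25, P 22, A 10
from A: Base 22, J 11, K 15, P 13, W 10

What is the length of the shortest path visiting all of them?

Minimum one-way distance = 66 miles.

There are 5! = 120 possible orderings.
Base→J→K→P→W→A: 30+23+18+22+10 = 103
Base→J→K→P→A→W: 30+23+18+13+10 = 94
Base→J→K→W→P→A: 30+23+25+22+13 = 113
Base→J→K→W→A→P: 30+23+25+10+13 = 101
Base→J→K→A→P→W: 30+23+15+13+22 = 103
Base→J→K→A→W→P: 30+23+15+10+22 = 100
Base→J→P→K→W→A: 30+20+18+25+10 = 103
Base→J→P→K→A→W: 30+20+18+15+10 = 93
Base→J→P→W→K→A: 30+20+22+25+15 = 112
Base→J→P→W→A→K: 30+20+22+10+15 = 97
Base→J→P→A→K→W: 30+20+13+15+25 = 103
Base→J→P→A→W→K: 30+20+13+10+25 = 98
Base→J→W→K→P→A: 30+21+25+18+13 = 107
Base→J→W→K→A→P: 30+21+25+15+13 = 104
… (106 more)
Base→K→P→J→A→W: 7+18+20+11+10 = 66  ← best
The minimum is 66.
One shortest path: Base → K → P → J → A → W.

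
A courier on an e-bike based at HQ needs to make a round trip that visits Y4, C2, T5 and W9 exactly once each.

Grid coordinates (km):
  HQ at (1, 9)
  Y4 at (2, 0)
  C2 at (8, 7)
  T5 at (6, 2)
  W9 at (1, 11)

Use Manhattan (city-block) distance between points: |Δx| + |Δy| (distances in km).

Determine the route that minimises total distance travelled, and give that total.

36 km — the shortest possible round trip.

HQ → Y4 → C2 → T5 → W9 → HQ: 10+13+7+14+2 = 46
HQ → Y4 → C2 → W9 → T5 → HQ: 10+13+11+14+12 = 60
HQ → Y4 → T5 → C2 → W9 → HQ: 10+6+7+11+2 = 36
HQ → Y4 → T5 → W9 → C2 → HQ: 10+6+14+11+9 = 50
HQ → Y4 → W9 → C2 → T5 → HQ: 10+12+11+7+12 = 52
HQ → Y4 → W9 → T5 → C2 → HQ: 10+12+14+7+9 = 52
HQ → C2 → Y4 → T5 → W9 → HQ: 9+13+6+14+2 = 44
HQ → C2 → Y4 → W9 → T5 → HQ: 9+13+12+14+12 = 60
HQ → C2 → T5 → Y4 → W9 → HQ: 9+7+6+12+2 = 36
HQ → C2 → W9 → Y4 → T5 → HQ: 9+11+12+6+12 = 50
HQ → T5 → Y4 → C2 → W9 → HQ: 12+6+13+11+2 = 44
HQ → T5 → C2 → Y4 → W9 → HQ: 12+7+13+12+2 = 46
The minimum is 36.
One optimal route: HQ → Y4 → T5 → C2 → W9 → HQ (or its reverse).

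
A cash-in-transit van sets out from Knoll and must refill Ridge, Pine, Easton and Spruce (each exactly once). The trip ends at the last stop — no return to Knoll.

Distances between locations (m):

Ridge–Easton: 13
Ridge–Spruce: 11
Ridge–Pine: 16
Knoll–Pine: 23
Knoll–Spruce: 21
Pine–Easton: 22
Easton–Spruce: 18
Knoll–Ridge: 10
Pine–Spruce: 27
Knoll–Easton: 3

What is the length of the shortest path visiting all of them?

Shortest open route: 48 m.

There are 4! = 24 possible orderings.
Knoll - Ridge - Pine - Easton - Spruce: 10+16+22+18 = 66
Knoll - Ridge - Pine - Spruce - Easton: 10+16+27+18 = 71
Knoll - Ridge - Easton - Pine - Spruce: 10+13+22+27 = 72
Knoll - Ridge - Easton - Spruce - Pine: 10+13+18+27 = 68
Knoll - Ridge - Spruce - Pine - Easton: 10+11+27+22 = 70
Knoll - Ridge - Spruce - Easton - Pine: 10+11+18+22 = 61
Knoll - Pine - Ridge - Easton - Spruce: 23+16+13+18 = 70
Knoll - Pine - Ridge - Spruce - Easton: 23+16+11+18 = 68
Knoll - Pine - Easton - Ridge - Spruce: 23+22+13+11 = 69
Knoll - Pine - Easton - Spruce - Ridge: 23+22+18+11 = 74
Knoll - Pine - Spruce - Ridge - Easton: 23+27+11+13 = 74
Knoll - Pine - Spruce - Easton - Ridge: 23+27+18+13 = 81
Knoll - Easton - Ridge - Pine - Spruce: 3+13+16+27 = 59
Knoll - Easton - Ridge - Spruce - Pine: 3+13+11+27 = 54
… (10 more)
Knoll - Easton - Spruce - Ridge - Pine: 3+18+11+16 = 48  ← best
The minimum is 48.
One shortest path: Knoll → Easton → Spruce → Ridge → Pine.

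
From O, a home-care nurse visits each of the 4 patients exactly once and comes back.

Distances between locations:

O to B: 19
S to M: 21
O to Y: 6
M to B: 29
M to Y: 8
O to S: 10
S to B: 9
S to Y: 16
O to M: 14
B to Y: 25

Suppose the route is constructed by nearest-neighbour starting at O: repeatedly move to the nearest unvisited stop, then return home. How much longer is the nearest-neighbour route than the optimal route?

O: Y=6, S=10, M=14, B=19 ⇒ Y
Y: M=8, S=16, B=25 ⇒ M
M: S=21, B=29 ⇒ S
S: B=9 ⇒ B
NN route O → Y → M → S → B → O costs 63.
Optimal: O → S → B → M → Y → O costs 62 (by enumerating all 12 distinct tours).
Excess = 63 − 62 = 1.

The nearest-neighbour route is 1 longer than optimal.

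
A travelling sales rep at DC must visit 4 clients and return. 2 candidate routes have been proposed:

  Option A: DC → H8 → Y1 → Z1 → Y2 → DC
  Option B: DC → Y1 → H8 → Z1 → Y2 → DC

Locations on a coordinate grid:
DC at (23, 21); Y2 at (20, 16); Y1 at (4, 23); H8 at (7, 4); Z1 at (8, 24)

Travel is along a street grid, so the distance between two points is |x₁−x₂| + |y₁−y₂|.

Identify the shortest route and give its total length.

88 — Option A is the shortest.

Option A: 33 + 22 + 5 + 20 + 8 = 88
Option B: 21 + 22 + 21 + 20 + 8 = 92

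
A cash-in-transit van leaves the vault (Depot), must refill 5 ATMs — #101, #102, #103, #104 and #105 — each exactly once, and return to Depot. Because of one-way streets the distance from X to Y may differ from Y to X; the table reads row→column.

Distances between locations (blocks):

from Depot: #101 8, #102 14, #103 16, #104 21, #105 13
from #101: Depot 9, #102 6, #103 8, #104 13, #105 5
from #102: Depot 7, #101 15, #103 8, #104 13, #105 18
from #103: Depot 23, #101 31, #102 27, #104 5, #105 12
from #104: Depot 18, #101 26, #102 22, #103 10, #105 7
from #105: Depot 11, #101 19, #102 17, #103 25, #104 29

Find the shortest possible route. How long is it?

Depot → #101 → #102 → #103 → #104 → #105 → Depot: 8+6+8+5+7+11 = 45
Depot → #101 → #102 → #103 → #105 → #104 → Depot: 8+6+8+12+29+18 = 81
Depot → #101 → #102 → #104 → #103 → #105 → Depot: 8+6+13+10+12+11 = 60
Depot → #101 → #102 → #104 → #105 → #103 → Depot: 8+6+13+7+25+23 = 82
Depot → #101 → #102 → #105 → #103 → #104 → Depot: 8+6+18+25+5+18 = 80
Depot → #101 → #102 → #105 → #104 → #103 → Depot: 8+6+18+29+10+23 = 94
Depot → #101 → #103 → #102 → #104 → #105 → Depot: 8+8+27+13+7+11 = 74
Depot → #101 → #103 → #102 → #105 → #104 → Depot: 8+8+27+18+29+18 = 108
Depot → #101 → #103 → #104 → #102 → #105 → Depot: 8+8+5+22+18+11 = 72
Depot → #101 → #103 → #104 → #105 → #102 → Depot: 8+8+5+7+17+7 = 52
Depot → #101 → #103 → #105 → #102 → #104 → Depot: 8+8+12+17+13+18 = 76
Depot → #101 → #103 → #105 → #104 → #102 → Depot: 8+8+12+29+22+7 = 86
Depot → #101 → #104 → #102 → #103 → #105 → Depot: 8+13+22+8+12+11 = 74
Depot → #101 → #104 → #102 → #105 → #103 → Depot: 8+13+22+18+25+23 = 109
… (106 more)
The minimum is 45.
One optimal route: Depot → #101 → #102 → #103 → #104 → #105 → Depot.

Minimum total distance: 45 blocks.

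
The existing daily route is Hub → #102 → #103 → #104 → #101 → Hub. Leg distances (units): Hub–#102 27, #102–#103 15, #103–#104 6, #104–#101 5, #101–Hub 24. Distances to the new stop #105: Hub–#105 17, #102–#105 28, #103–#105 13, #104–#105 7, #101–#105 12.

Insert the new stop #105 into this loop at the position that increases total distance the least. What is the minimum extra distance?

Adding 5 by placing #105 on the #101–Hub leg.

Insertion cost between consecutive stops i–j is d(i,#105) + d(#105,j) − d(i,j):
  between Hub and #102: 17 + 28 − 27 = 18
  between #102 and #103: 28 + 13 − 15 = 26
  between #103 and #104: 13 + 7 − 6 = 14
  between #104 and #101: 7 + 12 − 5 = 14
  between #101 and Hub: 12 + 17 − 24 = 5
Cheapest insertion is between #101 and Hub, adding 5.
New total = 77 + 5 = 82.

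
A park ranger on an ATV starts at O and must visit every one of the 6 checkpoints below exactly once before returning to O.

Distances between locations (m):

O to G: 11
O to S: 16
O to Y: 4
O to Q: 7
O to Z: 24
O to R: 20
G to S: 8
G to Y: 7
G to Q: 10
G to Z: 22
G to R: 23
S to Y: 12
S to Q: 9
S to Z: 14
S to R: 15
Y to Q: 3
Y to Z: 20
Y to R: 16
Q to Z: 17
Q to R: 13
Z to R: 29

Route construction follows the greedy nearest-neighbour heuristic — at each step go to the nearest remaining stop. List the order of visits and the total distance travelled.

At O the remaining stops are Y 4, Q 7, G 11, S 16, R 20, Z 24; go to Y.
At Y the remaining stops are Q 3, G 7, S 12, R 16, Z 20; go to Q.
At Q the remaining stops are S 9, G 10, R 13, Z 17; go to S.
At S the remaining stops are G 8, Z 14, R 15; go to G.
At G the remaining stops are Z 22, R 23; go to Z.
At Z the remaining stops are R 29; go to R.
Return R→O: 20.
Total = 4 + 3 + 9 + 8 + 22 + 29 + 20 = 95.

Total distance 95 m via the nearest-neighbour route O → Y → Q → S → G → Z → R → O.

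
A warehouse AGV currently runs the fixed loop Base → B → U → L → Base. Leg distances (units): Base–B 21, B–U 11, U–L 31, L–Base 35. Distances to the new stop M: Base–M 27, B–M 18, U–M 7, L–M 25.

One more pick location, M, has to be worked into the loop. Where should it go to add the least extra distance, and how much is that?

Insertion cost between consecutive stops i–j is d(i,M) + d(M,j) − d(i,j):
  between Base and B: 27 + 18 − 21 = 24
  between B and U: 18 + 7 − 11 = 14
  between U and L: 7 + 25 − 31 = 1
  between L and Base: 25 + 27 − 35 = 17
Cheapest insertion is between U and L, adding 1.
New total = 98 + 1 = 99.

+1 — insert M between U and L.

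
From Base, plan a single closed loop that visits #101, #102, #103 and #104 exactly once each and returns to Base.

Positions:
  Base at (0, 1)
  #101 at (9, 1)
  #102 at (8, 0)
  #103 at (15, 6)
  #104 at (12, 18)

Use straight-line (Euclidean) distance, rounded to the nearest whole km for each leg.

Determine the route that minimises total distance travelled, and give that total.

With 4 stops there are 4!/2 = 12 distinct round trips (a route and its reverse cost the same).
Base → #101 → #102 → #103 → #104 → Base: 9+1+9+12+21 = 52
Base → #101 → #102 → #104 → #103 → Base: 9+1+18+12+16 = 56
Base → #101 → #103 → #102 → #104 → Base: 9+8+9+18+21 = 65
Base → #101 → #103 → #104 → #102 → Base: 9+8+12+18+8 = 55
Base → #101 → #104 → #102 → #103 → Base: 9+17+18+9+16 = 69
Base → #101 → #104 → #103 → #102 → Base: 9+17+12+9+8 = 55
Base → #102 → #101 → #103 → #104 → Base: 8+1+8+12+21 = 50
Base → #102 → #101 → #104 → #103 → Base: 8+1+17+12+16 = 54
Base → #102 → #103 → #101 → #104 → Base: 8+9+8+17+21 = 63
Base → #102 → #104 → #101 → #103 → Base: 8+18+17+8+16 = 67
Base → #103 → #101 → #102 → #104 → Base: 16+8+1+18+21 = 64
Base → #103 → #102 → #101 → #104 → Base: 16+9+1+17+21 = 64
The minimum is 50.
One optimal route: Base → #102 → #101 → #103 → #104 → Base (or its reverse).

50 km — the shortest possible round trip.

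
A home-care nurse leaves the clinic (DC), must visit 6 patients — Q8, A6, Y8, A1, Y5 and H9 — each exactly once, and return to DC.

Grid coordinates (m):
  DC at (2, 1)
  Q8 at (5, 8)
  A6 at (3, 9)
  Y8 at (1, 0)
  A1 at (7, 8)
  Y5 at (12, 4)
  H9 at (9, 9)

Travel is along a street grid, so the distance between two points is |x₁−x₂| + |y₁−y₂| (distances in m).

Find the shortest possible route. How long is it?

Minimum total distance: 42 m.

With 6 stops there are 6!/2 = 360 distinct round trips (a route and its reverse cost the same).
DC → Q8 → A6 → Y8 → A1 → Y5 → H9 → DC: 10+3+11+14+9+8+15 = 70
DC → Q8 → A6 → Y8 → A1 → H9 → Y5 → DC: 10+3+11+14+3+8+13 = 62
DC → Q8 → A6 → Y8 → Y5 → A1 → H9 → DC: 10+3+11+15+9+3+15 = 66
DC → Q8 → A6 → Y8 → Y5 → H9 → A1 → DC: 10+3+11+15+8+3+12 = 62
DC → Q8 → A6 → Y8 → H9 → A1 → Y5 → DC: 10+3+11+17+3+9+13 = 66
DC → Q8 → A6 → Y8 → H9 → Y5 → A1 → DC: 10+3+11+17+8+9+12 = 70
DC → Q8 → A6 → A1 → Y8 → Y5 → H9 → DC: 10+3+5+14+15+8+15 = 70
DC → Q8 → A6 → A1 → Y8 → H9 → Y5 → DC: 10+3+5+14+17+8+13 = 70
… (352 more)
DC → A6 → Q8 → A1 → H9 → Y5 → Y8 → DC: 9+3+2+3+8+15+2 = 42  ← best
The minimum is 42.
One optimal route: DC → A6 → Q8 → A1 → H9 → Y5 → Y8 → DC (or its reverse).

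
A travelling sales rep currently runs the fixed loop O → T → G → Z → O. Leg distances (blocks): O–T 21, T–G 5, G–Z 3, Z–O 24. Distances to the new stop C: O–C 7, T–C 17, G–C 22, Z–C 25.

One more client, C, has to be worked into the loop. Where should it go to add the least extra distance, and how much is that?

Insertion cost between consecutive stops i–j is d(i,C) + d(C,j) − d(i,j):
  between O and T: 7 + 17 − 21 = 3
  between T and G: 17 + 22 − 5 = 34
  between G and Z: 22 + 25 − 3 = 44
  between Z and O: 25 + 7 − 24 = 8
Cheapest insertion is between O and T, adding 3.
New total = 53 + 3 = 56.

Minimum extra distance: 3 blocks, inserting C between O and T.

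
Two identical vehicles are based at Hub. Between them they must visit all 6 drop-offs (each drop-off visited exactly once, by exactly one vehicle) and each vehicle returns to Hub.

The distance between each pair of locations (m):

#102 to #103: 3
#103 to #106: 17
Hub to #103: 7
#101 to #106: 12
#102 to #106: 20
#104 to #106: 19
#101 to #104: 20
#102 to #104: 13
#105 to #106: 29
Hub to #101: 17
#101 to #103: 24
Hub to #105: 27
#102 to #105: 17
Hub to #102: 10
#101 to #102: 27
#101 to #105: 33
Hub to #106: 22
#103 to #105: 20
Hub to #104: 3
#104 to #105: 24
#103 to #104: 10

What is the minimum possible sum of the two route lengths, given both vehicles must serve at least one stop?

There are 2^5 − 1 = 31 ways to divide the 6 stops into two non-empty groups. For each, the best each vehicle can do is its own shortest tour through its group:
  {#101} + {#102, #103, #104, #105, #106}: 34 + 78 = 112
  {#102} + {#101, #103, #104, #105, #106}: 20 + 91 = 111
  {#101, #102} + {#103, #104, #105, #106}: 54 + 78 = 132
  {#103} + {#101, #102, #104, #105, #106}: 14 + 91 = 105
  {#101, #103} + {#102, #104, #105, #106}: 48 + 78 = 126
  {#102, #103} + {#101, #104, #105, #106}: 20 + 85 = 105
  … (31 splits in total)
  {#104} + {#101, #102, #103, #105, #106}: 6 + 85 = 91  ← best
Best: vehicle 1 Hub → #104 → Hub = 6; vehicle 2 Hub → #101 → #106 → #105 → #102 → #103 → Hub = 85; combined 91.

91 m — the smallest possible combined total.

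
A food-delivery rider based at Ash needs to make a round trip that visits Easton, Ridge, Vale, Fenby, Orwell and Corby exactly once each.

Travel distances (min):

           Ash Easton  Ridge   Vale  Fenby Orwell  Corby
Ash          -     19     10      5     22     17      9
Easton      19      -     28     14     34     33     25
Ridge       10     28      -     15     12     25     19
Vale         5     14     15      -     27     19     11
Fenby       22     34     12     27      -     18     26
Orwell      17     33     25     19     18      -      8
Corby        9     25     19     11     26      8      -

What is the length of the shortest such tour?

92 min — the shortest possible round trip.

Ash - Easton - Ridge - Vale - Fenby - Orwell - Corby - Ash: 19+28+15+27+18+8+9 = 124
Ash - Easton - Ridge - Vale - Fenby - Corby - Orwell - Ash: 19+28+15+27+26+8+17 = 140
Ash - Easton - Ridge - Vale - Orwell - Fenby - Corby - Ash: 19+28+15+19+18+26+9 = 134
Ash - Easton - Ridge - Vale - Orwell - Corby - Fenby - Ash: 19+28+15+19+8+26+22 = 137
Ash - Easton - Ridge - Vale - Corby - Fenby - Orwell - Ash: 19+28+15+11+26+18+17 = 134
Ash - Easton - Ridge - Vale - Corby - Orwell - Fenby - Ash: 19+28+15+11+8+18+22 = 121
Ash - Easton - Ridge - Fenby - Vale - Orwell - Corby - Ash: 19+28+12+27+19+8+9 = 122
Ash - Easton - Ridge - Fenby - Vale - Corby - Orwell - Ash: 19+28+12+27+11+8+17 = 122
… (352 more)
Ash - Easton - Vale - Corby - Orwell - Fenby - Ridge - Ash: 19+14+11+8+18+12+10 = 92  ← best
The minimum is 92.
One optimal route: Ash → Easton → Vale → Corby → Orwell → Fenby → Ridge → Ash (or its reverse).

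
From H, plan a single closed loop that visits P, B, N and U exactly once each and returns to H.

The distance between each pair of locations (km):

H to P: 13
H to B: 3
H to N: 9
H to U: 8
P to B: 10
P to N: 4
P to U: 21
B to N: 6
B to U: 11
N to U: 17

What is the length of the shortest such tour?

H → P → B → N → U → H: 13+10+6+17+8 = 54
H → P → B → U → N → H: 13+10+11+17+9 = 60
H → P → N → B → U → H: 13+4+6+11+8 = 42
H → P → N → U → B → H: 13+4+17+11+3 = 48
H → P → U → B → N → H: 13+21+11+6+9 = 60
H → P → U → N → B → H: 13+21+17+6+3 = 60
H → B → P → N → U → H: 3+10+4+17+8 = 42
H → B → P → U → N → H: 3+10+21+17+9 = 60
H → B → N → P → U → H: 3+6+4+21+8 = 42
H → B → U → P → N → H: 3+11+21+4+9 = 48
H → N → P → B → U → H: 9+4+10+11+8 = 42
H → N → B → P → U → H: 9+6+10+21+8 = 54
The minimum is 42.
One optimal route: H → P → N → B → U → H (or its reverse).

42 km — the shortest possible round trip.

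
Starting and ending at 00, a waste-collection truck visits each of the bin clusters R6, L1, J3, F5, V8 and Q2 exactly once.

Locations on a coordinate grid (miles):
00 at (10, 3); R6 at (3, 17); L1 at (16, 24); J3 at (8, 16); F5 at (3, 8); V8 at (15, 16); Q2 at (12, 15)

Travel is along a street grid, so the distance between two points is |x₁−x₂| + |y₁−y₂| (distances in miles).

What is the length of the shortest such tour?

With 6 stops there are 6!/2 = 360 distinct round trips (a route and its reverse cost the same).
00→R6→L1→J3→F5→V8→Q2→00: 21+20+16+13+20+4+14 = 108
00→R6→L1→J3→F5→Q2→V8→00: 21+20+16+13+16+4+18 = 108
00→R6→L1→J3→V8→F5→Q2→00: 21+20+16+7+20+16+14 = 114
00→R6→L1→J3→V8→Q2→F5→00: 21+20+16+7+4+16+12 = 96
00→R6→L1→J3→Q2→F5→V8→00: 21+20+16+5+16+20+18 = 116
00→R6→L1→J3→Q2→V8→F5→00: 21+20+16+5+4+20+12 = 98
00→R6→L1→F5→J3→V8→Q2→00: 21+20+29+13+7+4+14 = 108
00→R6→L1→F5→J3→Q2→V8→00: 21+20+29+13+5+4+18 = 110
… (352 more)
00→F5→R6→J3→L1→V8→Q2→00: 12+9+6+16+9+4+14 = 70  ← best
The minimum is 70.
One optimal route: 00 → F5 → R6 → J3 → L1 → V8 → Q2 → 00 (or its reverse).

Shortest round trip = 70 miles.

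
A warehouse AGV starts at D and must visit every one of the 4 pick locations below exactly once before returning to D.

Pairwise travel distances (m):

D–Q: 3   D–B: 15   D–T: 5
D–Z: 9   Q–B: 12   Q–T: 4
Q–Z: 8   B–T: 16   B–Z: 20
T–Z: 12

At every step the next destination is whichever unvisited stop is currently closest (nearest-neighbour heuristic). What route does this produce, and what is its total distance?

Nearest-neighbour total = 54 m; route D → Q → T → Z → B → D.

At D the remaining stops are Q 3, T 5, Z 9, B 15; go to Q.
At Q the remaining stops are T 4, Z 8, B 12; go to T.
At T the remaining stops are Z 12, B 16; go to Z.
At Z the remaining stops are B 20; go to B.
Return B→D: 15.
Total = 3 + 4 + 12 + 20 + 15 = 54.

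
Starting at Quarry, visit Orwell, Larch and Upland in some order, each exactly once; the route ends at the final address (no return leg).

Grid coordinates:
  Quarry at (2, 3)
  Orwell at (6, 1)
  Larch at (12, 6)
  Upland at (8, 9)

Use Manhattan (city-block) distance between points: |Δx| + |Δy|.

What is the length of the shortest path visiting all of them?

There are 3! = 6 possible orderings.
Quarry → Orwell → Larch → Upland: 6+11+7 = 24
Quarry → Orwell → Upland → Larch: 6+10+7 = 23
Quarry → Larch → Orwell → Upland: 13+11+10 = 34
Quarry → Larch → Upland → Orwell: 13+7+10 = 30
Quarry → Upland → Orwell → Larch: 12+10+11 = 33
Quarry → Upland → Larch → Orwell: 12+7+11 = 30
The minimum is 23.
One shortest path: Quarry → Orwell → Upland → Larch.

Minimum one-way distance = 23.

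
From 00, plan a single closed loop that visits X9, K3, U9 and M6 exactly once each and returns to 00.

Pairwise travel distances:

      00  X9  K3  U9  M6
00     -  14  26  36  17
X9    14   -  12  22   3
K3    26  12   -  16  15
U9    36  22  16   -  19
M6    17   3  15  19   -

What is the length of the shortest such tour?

With 4 stops there are 4!/2 = 12 distinct round trips (a route and its reverse cost the same).
00→X9→K3→U9→M6→00: 14+12+16+19+17 = 78
00→X9→K3→M6→U9→00: 14+12+15+19+36 = 96
00→X9→U9→K3→M6→00: 14+22+16+15+17 = 84
00→X9→U9→M6→K3→00: 14+22+19+15+26 = 96
00→X9→M6→K3→U9→00: 14+3+15+16+36 = 84
00→X9→M6→U9→K3→00: 14+3+19+16+26 = 78
00→K3→X9→U9→M6→00: 26+12+22+19+17 = 96
00→K3→X9→M6→U9→00: 26+12+3+19+36 = 96
00→K3→U9→X9→M6→00: 26+16+22+3+17 = 84
00→K3→M6→X9→U9→00: 26+15+3+22+36 = 102
00→U9→X9→K3→M6→00: 36+22+12+15+17 = 102
00→U9→K3→X9→M6→00: 36+16+12+3+17 = 84
The minimum is 78.
One optimal route: 00 → X9 → K3 → U9 → M6 → 00 (or its reverse).

Shortest round trip = 78.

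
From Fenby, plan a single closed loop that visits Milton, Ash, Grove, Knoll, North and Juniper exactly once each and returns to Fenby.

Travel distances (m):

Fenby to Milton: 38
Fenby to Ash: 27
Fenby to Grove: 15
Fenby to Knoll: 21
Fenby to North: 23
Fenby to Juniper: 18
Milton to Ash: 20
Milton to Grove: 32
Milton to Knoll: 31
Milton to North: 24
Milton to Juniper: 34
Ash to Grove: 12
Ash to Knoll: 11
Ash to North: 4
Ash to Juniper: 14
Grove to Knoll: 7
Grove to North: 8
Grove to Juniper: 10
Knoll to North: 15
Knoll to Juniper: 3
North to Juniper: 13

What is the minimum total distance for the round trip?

With 6 stops there are 6!/2 = 360 distinct round trips (a route and its reverse cost the same).
Fenby→Milton→Ash→Grove→Knoll→North→Juniper→Fenby: 38+20+12+7+15+13+18 = 123
Fenby→Milton→Ash→Grove→Knoll→Juniper→North→Fenby: 38+20+12+7+3+13+23 = 116
Fenby→Milton→Ash→Grove→North→Knoll→Juniper→Fenby: 38+20+12+8+15+3+18 = 114
Fenby→Milton→Ash→Grove→North→Juniper→Knoll→Fenby: 38+20+12+8+13+3+21 = 115
Fenby→Milton→Ash→Grove→Juniper→Knoll→North→Fenby: 38+20+12+10+3+15+23 = 121
Fenby→Milton→Ash→Grove→Juniper→North→Knoll→Fenby: 38+20+12+10+13+15+21 = 129
Fenby→Milton→Ash→Knoll→Grove→North→Juniper→Fenby: 38+20+11+7+8+13+18 = 115
Fenby→Milton→Ash→Knoll→Grove→Juniper→North→Fenby: 38+20+11+7+10+13+23 = 122
… (352 more)
Fenby→Milton→Ash→North→Grove→Knoll→Juniper→Fenby: 38+20+4+8+7+3+18 = 98  ← best
The minimum is 98.
One optimal route: Fenby → Milton → Ash → North → Grove → Knoll → Juniper → Fenby (or its reverse).

Shortest round trip = 98 m.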